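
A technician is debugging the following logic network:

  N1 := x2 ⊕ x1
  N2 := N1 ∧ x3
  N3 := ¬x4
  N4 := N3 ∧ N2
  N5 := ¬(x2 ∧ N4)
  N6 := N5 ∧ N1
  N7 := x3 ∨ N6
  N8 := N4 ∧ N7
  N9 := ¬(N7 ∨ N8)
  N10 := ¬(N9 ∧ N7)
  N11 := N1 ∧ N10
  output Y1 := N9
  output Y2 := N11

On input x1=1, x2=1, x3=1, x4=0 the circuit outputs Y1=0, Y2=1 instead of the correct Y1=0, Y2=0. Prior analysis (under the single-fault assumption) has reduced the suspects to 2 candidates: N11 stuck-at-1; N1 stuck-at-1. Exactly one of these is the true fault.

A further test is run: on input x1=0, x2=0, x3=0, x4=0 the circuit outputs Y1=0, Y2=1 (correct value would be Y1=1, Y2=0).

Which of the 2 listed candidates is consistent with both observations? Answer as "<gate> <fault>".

N1 stuck-at-1

Evaluate each candidate on input x1=0, x2=0, x3=0, x4=0:
  N11 stuck-at-1: N1=0, N2=0, N3=1, N4=0, N5=1, N6=0, N7=0, N8=0, N9=1, N10=1, N11=1 [stuck-at-1] → Y1=1, Y2=1 — eliminated
  N1 stuck-at-1: N1=1 [stuck-at-1], N2=0, N3=1, N4=0, N5=1, N6=1, N7=1, N8=0, N9=0, N10=1, N11=1 → Y1=0, Y2=1 — matches
Only N1 stuck-at-1 reproduces the observed Y1=0, Y2=1.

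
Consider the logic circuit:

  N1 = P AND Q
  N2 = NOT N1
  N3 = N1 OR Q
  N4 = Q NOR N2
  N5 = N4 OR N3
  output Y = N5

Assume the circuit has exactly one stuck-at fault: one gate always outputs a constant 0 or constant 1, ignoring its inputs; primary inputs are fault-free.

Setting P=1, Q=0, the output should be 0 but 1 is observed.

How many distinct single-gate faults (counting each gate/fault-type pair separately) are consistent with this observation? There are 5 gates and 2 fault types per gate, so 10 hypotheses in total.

5

Fault-free: N1=0, N2=1, N3=0, N4=0, N5=0 → 0. Observed 1.
  N1 stuck-at-0: output 0 ✗
  N1 stuck-at-1: output 1 ✓
  N2 stuck-at-0: output 1 ✓
  N2 stuck-at-1: output 0 ✗
  N3 stuck-at-0: output 0 ✗
  N3 stuck-at-1: output 1 ✓
  N4 stuck-at-0: output 0 ✗
  N4 stuck-at-1: output 1 ✓
  N5 stuck-at-0: output 0 ✗
  N5 stuck-at-1: output 1 ✓
Consistent faults: {N1 stuck-at-1, N2 stuck-at-0, N3 stuck-at-1, N4 stuck-at-1, N5 stuck-at-1} — 5 in all.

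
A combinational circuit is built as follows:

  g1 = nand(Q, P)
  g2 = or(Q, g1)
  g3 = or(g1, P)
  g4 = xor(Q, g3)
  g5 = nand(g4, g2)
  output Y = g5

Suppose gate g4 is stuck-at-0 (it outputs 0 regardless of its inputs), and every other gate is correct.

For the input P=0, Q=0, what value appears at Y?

Propagate with g4 forced: g1=1, g2=1, g3=1, g4=0 [stuck-at-0], g5=1.
So Y = 1. (Without the fault it would be 0.)

1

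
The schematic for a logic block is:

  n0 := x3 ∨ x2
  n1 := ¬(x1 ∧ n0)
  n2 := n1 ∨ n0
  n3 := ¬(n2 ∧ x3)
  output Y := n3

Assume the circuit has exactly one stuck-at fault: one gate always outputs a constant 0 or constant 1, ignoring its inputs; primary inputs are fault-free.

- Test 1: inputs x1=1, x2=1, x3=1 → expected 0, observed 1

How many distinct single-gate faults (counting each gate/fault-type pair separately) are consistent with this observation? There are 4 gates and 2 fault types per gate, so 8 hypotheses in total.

Fault-free: n0=1, n1=0, n2=1, n3=0 → 0. Observed 1.
  n0 stuck-at-0: output 0 ✗
  n0 stuck-at-1: output 0 ✗
  n1 stuck-at-0: output 0 ✗
  n1 stuck-at-1: output 0 ✗
  n2 stuck-at-0: output 1 ✓
  n2 stuck-at-1: output 0 ✗
  n3 stuck-at-0: output 0 ✗
  n3 stuck-at-1: output 1 ✓
Consistent faults: {n2 stuck-at-0, n3 stuck-at-1} — 2 in all.

2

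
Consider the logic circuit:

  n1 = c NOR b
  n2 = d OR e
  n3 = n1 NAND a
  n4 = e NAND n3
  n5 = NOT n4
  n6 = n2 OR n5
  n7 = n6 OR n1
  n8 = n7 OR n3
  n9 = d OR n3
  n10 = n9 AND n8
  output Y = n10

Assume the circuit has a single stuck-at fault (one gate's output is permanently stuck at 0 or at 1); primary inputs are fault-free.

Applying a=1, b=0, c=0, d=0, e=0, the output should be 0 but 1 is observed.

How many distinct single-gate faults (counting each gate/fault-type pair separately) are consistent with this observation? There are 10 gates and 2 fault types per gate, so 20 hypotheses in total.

Fault-free: n1=1, n2=0, n3=0, n4=1, n5=0, n6=0, n7=1, n8=1, n9=0, n10=0 → 0. Observed 1.
  n1: stuck-at-0 ✓; others ✗
  n2: none of the 2 fault types match ✗
  n3: stuck-at-1 ✓; others ✗
  n4: none of the 2 fault types match ✗
  n5: none of the 2 fault types match ✗
  n6: none of the 2 fault types match ✗
  n7: none of the 2 fault types match ✗
  n8: none of the 2 fault types match ✗
  n9: stuck-at-1 ✓; others ✗
  n10: stuck-at-1 ✓; others ✗
Consistent faults: {n1 stuck-at-0, n3 stuck-at-1, n9 stuck-at-1, n10 stuck-at-1} — 4 in all.

4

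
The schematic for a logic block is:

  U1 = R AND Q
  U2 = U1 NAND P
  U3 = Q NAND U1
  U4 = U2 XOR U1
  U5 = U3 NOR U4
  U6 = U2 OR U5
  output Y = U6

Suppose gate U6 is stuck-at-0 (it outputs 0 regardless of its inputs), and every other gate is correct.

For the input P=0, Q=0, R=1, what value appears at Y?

Propagate with U6 forced: U1=0, U2=1, U3=1, U4=1, U5=0, U6=0 [stuck-at-0].
So Y = 0. (Without the fault it would be 1.)

0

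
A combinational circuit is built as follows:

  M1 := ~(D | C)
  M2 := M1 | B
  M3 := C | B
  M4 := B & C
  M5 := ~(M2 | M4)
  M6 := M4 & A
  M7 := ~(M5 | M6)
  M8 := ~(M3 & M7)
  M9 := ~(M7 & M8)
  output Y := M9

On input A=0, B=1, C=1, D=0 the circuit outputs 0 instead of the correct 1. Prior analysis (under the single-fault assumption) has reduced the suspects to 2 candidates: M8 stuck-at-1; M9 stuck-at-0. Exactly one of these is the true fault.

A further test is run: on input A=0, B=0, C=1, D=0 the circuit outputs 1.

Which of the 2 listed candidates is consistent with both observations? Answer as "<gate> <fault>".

Evaluate each candidate on input A=0, B=0, C=1, D=0:
  M8 stuck-at-1: M1=0, M2=0, M3=1, M4=0, M5=1, M6=0, M7=0, M8=1 [stuck-at-1], M9=1 → 1 — matches
  M9 stuck-at-0: M1=0, M2=0, M3=1, M4=0, M5=1, M6=0, M7=0, M8=1, M9=0 [stuck-at-0] → 0 — eliminated
Only M8 stuck-at-1 reproduces the observed 1.

M8 stuck-at-1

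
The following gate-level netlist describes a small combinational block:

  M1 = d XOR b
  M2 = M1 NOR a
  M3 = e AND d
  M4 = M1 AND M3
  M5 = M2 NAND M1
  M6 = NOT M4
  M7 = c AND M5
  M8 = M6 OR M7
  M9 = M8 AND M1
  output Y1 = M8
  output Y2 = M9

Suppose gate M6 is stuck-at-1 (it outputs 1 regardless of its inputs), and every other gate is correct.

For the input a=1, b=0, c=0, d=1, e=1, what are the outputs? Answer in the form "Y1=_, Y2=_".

Y1=1, Y2=1

Propagate with M6 forced: M1=1, M2=0, M3=1, M4=1, M5=1, M6=1 [stuck-at-1], M7=0, M8=1, M9=1.
So the outputs are Y1=1, Y2=1. (Without the fault they would be Y1=0, Y2=0.)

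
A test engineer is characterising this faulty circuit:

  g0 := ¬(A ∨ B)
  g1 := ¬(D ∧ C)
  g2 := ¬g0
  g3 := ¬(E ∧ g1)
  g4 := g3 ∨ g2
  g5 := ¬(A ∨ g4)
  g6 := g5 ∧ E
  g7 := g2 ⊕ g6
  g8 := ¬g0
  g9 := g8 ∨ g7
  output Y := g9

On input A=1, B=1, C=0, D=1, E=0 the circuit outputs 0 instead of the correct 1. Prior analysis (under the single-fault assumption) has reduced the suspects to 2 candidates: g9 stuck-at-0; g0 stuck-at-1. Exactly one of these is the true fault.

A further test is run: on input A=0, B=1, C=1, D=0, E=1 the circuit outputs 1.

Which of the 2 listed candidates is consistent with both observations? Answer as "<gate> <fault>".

Evaluate each candidate on input A=0, B=1, C=1, D=0, E=1:
  g9 stuck-at-0: g0=0, g1=1, g2=1, g3=0, g4=1, g5=0, g6=0, g7=1, g8=1, g9=0 [stuck-at-0] → 0 — eliminated
  g0 stuck-at-1: g0=1 [stuck-at-1], g1=1, g2=0, g3=0, g4=0, g5=1, g6=1, g7=1, g8=0, g9=1 → 1 — matches
Only g0 stuck-at-1 reproduces the observed 1.

g0 stuck-at-1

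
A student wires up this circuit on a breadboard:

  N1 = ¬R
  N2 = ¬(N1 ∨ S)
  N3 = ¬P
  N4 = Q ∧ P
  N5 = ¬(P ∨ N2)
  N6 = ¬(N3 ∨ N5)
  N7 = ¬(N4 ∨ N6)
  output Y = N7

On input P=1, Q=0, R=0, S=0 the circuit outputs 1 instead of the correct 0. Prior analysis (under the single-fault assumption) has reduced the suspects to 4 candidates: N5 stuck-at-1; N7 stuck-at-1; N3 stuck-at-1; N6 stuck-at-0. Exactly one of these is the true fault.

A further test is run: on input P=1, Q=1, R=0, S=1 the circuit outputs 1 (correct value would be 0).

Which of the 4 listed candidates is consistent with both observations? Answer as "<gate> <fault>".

N7 stuck-at-1

Evaluate each candidate on input P=1, Q=1, R=0, S=1:
  N5 stuck-at-1: N1=1, N2=0, N3=0, N4=1, N5=1 [stuck-at-1], N6=0, N7=0 → 0 — eliminated
  N7 stuck-at-1: N1=1, N2=0, N3=0, N4=1, N5=0, N6=1, N7=1 [stuck-at-1] → 1 — matches
  N3 stuck-at-1: N1=1, N2=0, N3=1 [stuck-at-1], N4=1, N5=0, N6=0, N7=0 → 0 — eliminated
  N6 stuck-at-0: N1=1, N2=0, N3=0, N4=1, N5=0, N6=0 [stuck-at-0], N7=0 → 0 — eliminated
Only N7 stuck-at-1 reproduces the observed 1.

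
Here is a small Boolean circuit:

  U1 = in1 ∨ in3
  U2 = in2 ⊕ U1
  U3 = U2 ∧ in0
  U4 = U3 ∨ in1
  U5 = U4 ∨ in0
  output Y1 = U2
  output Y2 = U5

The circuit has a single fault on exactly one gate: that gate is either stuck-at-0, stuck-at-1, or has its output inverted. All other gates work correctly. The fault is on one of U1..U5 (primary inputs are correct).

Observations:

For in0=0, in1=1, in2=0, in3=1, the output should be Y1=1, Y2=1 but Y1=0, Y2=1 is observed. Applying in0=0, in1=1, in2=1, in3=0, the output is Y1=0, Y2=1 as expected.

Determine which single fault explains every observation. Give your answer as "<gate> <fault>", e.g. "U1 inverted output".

U2 stuck-at-0

Fault-free values for test 1 (in0=0, in1=1, in2=0, in3=1): U1=1, U2=1, U3=0, U4=1, U5=1, giving Y1=1, Y2=1. Observed Y1=0, Y2=1.
Test 1: faults giving observed Y1=0, Y2=1 are {U1 stuck-at-0, U1 inverted output, U2 stuck-at-0, U2 inverted output}.
Test 2 (in0=0, in1=1, in2=1, in3=0): fault-free U1=1, U2=0, U3=0, U4=1, U5=1 → Y1=0, Y2=1; observed Y1=0, Y2=1. Eliminates U1 stuck-at-0, U1 inverted output, U2 inverted output.
Only U2 stuck-at-0 is consistent with every test.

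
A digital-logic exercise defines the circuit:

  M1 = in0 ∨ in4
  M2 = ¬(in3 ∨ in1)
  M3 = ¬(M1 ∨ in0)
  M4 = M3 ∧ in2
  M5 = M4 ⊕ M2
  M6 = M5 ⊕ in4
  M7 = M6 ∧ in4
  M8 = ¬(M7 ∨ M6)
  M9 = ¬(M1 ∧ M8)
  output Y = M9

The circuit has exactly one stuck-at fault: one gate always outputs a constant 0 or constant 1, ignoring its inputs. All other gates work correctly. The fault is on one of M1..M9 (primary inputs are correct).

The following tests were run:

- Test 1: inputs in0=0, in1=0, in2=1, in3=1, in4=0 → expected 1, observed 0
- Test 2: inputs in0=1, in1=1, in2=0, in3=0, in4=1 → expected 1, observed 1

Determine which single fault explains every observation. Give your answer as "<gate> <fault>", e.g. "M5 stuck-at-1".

Fault-free values for test 1 (in0=0, in1=0, in2=1, in3=1, in4=0): M1=0, M2=0, M3=1, M4=1, M5=1, M6=1, M7=0, M8=0, M9=1, giving Y=1. Observed 0.
Test 1: faults giving observed 0 are {M1 stuck-at-1, M9 stuck-at-0}.
Test 2 (in0=1, in1=1, in2=0, in3=0, in4=1): fault-free M1=1, M2=0, M3=0, M4=0, M5=0, M6=1, M7=1, M8=0, M9=1 → 1; observed 1. Eliminates M9 stuck-at-0.
Only M1 stuck-at-1 is consistent with every test.

M1 stuck-at-1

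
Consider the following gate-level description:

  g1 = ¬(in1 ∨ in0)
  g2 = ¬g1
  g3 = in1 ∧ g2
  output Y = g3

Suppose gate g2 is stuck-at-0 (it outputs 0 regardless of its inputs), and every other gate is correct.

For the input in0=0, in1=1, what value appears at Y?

0

Propagate with g2 forced: g1=0, g2=0 [stuck-at-0], g3=0.
So Y = 0. (Without the fault it would be 1.)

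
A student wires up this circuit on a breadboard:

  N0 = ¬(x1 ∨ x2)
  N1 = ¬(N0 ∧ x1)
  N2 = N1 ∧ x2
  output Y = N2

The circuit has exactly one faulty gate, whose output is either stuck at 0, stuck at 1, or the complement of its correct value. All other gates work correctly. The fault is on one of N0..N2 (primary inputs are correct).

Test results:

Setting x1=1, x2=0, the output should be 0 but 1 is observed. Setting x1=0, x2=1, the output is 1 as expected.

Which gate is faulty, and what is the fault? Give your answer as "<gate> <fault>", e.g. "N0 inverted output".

Fault-free values for test 1 (x1=1, x2=0): N0=0, N1=1, N2=0, giving Y=0. Observed 1.
Test 1: faults giving observed 1 are {N2 stuck-at-1, N2 inverted output}.
Test 2 (x1=0, x2=1): fault-free N0=0, N1=1, N2=1 → 1; observed 1. Eliminates N2 inverted output.
Only N2 stuck-at-1 is consistent with every test.

N2 stuck-at-1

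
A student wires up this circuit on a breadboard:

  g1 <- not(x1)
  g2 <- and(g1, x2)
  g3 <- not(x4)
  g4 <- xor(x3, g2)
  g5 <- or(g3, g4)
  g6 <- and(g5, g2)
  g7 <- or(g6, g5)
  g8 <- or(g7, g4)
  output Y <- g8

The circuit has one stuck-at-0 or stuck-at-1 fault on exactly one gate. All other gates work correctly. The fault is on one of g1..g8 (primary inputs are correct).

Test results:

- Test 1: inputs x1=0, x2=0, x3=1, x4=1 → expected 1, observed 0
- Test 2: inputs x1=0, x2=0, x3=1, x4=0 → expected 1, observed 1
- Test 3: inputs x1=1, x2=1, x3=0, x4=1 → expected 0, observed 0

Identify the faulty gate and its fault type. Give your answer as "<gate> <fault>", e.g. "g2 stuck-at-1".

Fault-free values for test 1 (x1=0, x2=0, x3=1, x4=1): g1=1, g2=0, g3=0, g4=1, g5=1, g6=0, g7=1, g8=1, giving Y=1. Observed 0.
Test 1: faults giving observed 0 are {g2 stuck-at-1, g4 stuck-at-0, g8 stuck-at-0}.
Test 2 (x1=0, x2=0, x3=1, x4=0): fault-free g1=1, g2=0, g3=1, g4=1, g5=1, g6=0, g7=1, g8=1 → 1; observed 1. Eliminates g8 stuck-at-0.
Test 3 (x1=1, x2=1, x3=0, x4=1): fault-free g1=0, g2=0, g3=0, g4=0, g5=0, g6=0, g7=0, g8=0 → 0; observed 0. Eliminates g2 stuck-at-1.
Only g4 stuck-at-0 is consistent with every test.

g4 stuck-at-0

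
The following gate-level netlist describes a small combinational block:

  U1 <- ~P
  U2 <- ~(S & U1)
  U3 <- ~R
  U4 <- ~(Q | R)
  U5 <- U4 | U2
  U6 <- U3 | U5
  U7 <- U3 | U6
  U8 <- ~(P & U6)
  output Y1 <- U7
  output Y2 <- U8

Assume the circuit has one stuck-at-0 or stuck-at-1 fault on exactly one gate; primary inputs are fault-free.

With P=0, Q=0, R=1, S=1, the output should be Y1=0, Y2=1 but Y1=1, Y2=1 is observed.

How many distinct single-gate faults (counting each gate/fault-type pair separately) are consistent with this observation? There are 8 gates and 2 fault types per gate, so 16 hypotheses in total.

Fault-free: U1=1, U2=0, U3=0, U4=0, U5=0, U6=0, U7=0, U8=1 → Y1=0, Y2=1. Observed Y1=1, Y2=1.
  U1: stuck-at-0 ✓; others ✗
  U2: stuck-at-1 ✓; others ✗
  U3: stuck-at-1 ✓; others ✗
  U4: stuck-at-1 ✓; others ✗
  U5: stuck-at-1 ✓; others ✗
  U6: stuck-at-1 ✓; others ✗
  U7: stuck-at-1 ✓; others ✗
  U8: none of the 2 fault types match ✗
Consistent faults: {U1 stuck-at-0, U2 stuck-at-1, U3 stuck-at-1, U4 stuck-at-1, U5 stuck-at-1, U6 stuck-at-1, U7 stuck-at-1} — 7 in all.

7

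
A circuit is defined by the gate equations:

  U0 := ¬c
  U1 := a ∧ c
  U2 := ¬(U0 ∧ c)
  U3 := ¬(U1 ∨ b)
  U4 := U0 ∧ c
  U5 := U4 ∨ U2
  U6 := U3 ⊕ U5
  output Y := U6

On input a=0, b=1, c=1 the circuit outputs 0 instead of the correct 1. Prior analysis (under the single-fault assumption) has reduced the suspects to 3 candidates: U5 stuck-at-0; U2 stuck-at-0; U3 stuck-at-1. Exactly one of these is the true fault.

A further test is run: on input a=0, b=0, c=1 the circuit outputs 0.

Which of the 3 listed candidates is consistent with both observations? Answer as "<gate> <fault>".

Evaluate each candidate on input a=0, b=0, c=1:
  U5 stuck-at-0: U0=0, U1=0, U2=1, U3=1, U4=0, U5=0 [stuck-at-0], U6=1 → 1 — eliminated
  U2 stuck-at-0: U0=0, U1=0, U2=0 [stuck-at-0], U3=1, U4=0, U5=0, U6=1 → 1 — eliminated
  U3 stuck-at-1: U0=0, U1=0, U2=1, U3=1 [stuck-at-1], U4=0, U5=1, U6=0 → 0 — matches
Only U3 stuck-at-1 reproduces the observed 0.

U3 stuck-at-1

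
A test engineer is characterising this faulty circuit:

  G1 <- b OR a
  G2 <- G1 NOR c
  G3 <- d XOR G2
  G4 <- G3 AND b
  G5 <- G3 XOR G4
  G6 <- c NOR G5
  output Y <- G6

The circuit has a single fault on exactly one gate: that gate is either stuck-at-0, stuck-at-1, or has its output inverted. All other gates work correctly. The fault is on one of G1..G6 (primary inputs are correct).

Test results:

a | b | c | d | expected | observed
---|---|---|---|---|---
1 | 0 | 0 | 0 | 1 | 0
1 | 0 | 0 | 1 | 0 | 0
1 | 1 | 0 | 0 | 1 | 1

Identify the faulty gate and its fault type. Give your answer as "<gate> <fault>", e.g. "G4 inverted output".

Fault-free values for test 1 (a=1, b=0, c=0, d=0): G1=1, G2=0, G3=0, G4=0, G5=0, G6=1, giving Y=1. Observed 0.
Test 1: faults giving observed 0 are {G1 stuck-at-0, G1 inverted output, G2 stuck-at-1, G2 inverted output, G3 stuck-at-1, G3 inverted output, G4 stuck-at-1, G4 inverted output, G5 stuck-at-1, G5 inverted output, G6 stuck-at-0, G6 inverted output}.
Test 2 (a=1, b=0, c=0, d=1): fault-free G1=1, G2=0, G3=1, G4=0, G5=1, G6=0 → 0; observed 0. Eliminates G1 stuck-at-0, G1 inverted output, G2 stuck-at-1, G2 inverted output, G3 inverted output, G4 stuck-at-1, G4 inverted output, G5 inverted output, G6 inverted output.
Test 3 (a=1, b=1, c=0, d=0): fault-free G1=1, G2=0, G3=0, G4=0, G5=0, G6=1 → 1; observed 1. Eliminates G5 stuck-at-1, G6 stuck-at-0.
Only G3 stuck-at-1 is consistent with every test.

G3 stuck-at-1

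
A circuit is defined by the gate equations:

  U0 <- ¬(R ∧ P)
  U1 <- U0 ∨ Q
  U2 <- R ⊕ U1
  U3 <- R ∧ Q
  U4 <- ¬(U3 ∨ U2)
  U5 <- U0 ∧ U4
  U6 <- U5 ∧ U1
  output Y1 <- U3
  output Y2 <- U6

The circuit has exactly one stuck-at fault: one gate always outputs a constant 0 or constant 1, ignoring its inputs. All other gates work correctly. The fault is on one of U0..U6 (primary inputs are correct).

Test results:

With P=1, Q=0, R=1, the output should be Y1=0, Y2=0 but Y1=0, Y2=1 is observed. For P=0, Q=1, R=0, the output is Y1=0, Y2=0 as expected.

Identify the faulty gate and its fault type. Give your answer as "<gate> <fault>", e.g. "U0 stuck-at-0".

U0 stuck-at-1

Fault-free values for test 1 (P=1, Q=0, R=1): U0=0, U1=0, U2=1, U3=0, U4=0, U5=0, U6=0, giving Y1=0, Y2=0. Observed Y1=0, Y2=1.
Test 1: faults giving observed Y1=0, Y2=1 are {U0 stuck-at-1, U6 stuck-at-1}.
Test 2 (P=0, Q=1, R=0): fault-free U0=1, U1=1, U2=1, U3=0, U4=0, U5=0, U6=0 → Y1=0, Y2=0; observed Y1=0, Y2=0. Eliminates U6 stuck-at-1.
Only U0 stuck-at-1 is consistent with every test.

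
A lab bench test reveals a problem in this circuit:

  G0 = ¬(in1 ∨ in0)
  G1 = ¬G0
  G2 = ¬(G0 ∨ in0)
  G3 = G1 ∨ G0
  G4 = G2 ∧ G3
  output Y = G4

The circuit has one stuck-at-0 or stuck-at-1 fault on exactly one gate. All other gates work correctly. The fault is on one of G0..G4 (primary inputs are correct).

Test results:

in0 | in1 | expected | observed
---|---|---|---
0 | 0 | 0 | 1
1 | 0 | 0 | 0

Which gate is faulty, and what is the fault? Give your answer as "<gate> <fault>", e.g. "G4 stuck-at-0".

Fault-free values for test 1 (in0=0, in1=0): G0=1, G1=0, G2=0, G3=1, G4=0, giving Y=0. Observed 1.
Test 1: faults giving observed 1 are {G0 stuck-at-0, G2 stuck-at-1, G4 stuck-at-1}.
Test 2 (in0=1, in1=0): fault-free G0=0, G1=1, G2=0, G3=1, G4=0 → 0; observed 0. Eliminates G2 stuck-at-1, G4 stuck-at-1.
Only G0 stuck-at-0 is consistent with every test.

G0 stuck-at-0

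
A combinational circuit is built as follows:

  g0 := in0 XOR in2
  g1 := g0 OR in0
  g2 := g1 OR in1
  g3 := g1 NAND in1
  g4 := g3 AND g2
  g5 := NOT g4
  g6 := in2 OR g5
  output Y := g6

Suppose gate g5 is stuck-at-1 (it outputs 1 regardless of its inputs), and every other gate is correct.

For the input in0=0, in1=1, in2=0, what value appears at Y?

Propagate with g5 forced: g0=0, g1=0, g2=1, g3=1, g4=1, g5=1 [stuck-at-1], g6=1.
So Y = 1. (Without the fault it would be 0.)

1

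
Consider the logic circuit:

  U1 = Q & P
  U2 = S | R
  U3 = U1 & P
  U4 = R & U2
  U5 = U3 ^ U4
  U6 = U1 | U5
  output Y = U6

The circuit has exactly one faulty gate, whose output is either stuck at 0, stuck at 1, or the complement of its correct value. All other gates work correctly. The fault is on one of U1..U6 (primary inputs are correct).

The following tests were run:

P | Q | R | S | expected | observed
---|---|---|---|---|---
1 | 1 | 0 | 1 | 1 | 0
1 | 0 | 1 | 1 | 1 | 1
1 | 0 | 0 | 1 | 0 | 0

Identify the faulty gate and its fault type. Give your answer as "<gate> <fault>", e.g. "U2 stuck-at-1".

Fault-free values for test 1 (P=1, Q=1, R=0, S=1): U1=1, U2=1, U3=1, U4=0, U5=1, U6=1, giving Y=1. Observed 0.
Test 1: faults giving observed 0 are {U1 stuck-at-0, U1 inverted output, U6 stuck-at-0, U6 inverted output}.
Test 2 (P=1, Q=0, R=1, S=1): fault-free U1=0, U2=1, U3=0, U4=1, U5=1, U6=1 → 1; observed 1. Eliminates U6 stuck-at-0, U6 inverted output.
Test 3 (P=1, Q=0, R=0, S=1): fault-free U1=0, U2=1, U3=0, U4=0, U5=0, U6=0 → 0; observed 0. Eliminates U1 inverted output.
Only U1 stuck-at-0 is consistent with every test.

U1 stuck-at-0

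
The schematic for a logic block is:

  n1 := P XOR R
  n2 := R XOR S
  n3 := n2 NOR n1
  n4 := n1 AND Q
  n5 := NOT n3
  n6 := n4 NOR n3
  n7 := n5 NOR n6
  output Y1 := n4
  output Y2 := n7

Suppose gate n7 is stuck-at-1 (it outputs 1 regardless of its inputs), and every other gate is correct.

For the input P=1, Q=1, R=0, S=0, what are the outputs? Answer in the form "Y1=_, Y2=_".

Propagate with n7 forced: n1=1, n2=0, n3=0, n4=1, n5=1, n6=0, n7=1 [stuck-at-1].
So the outputs are Y1=1, Y2=1. (Without the fault they would be Y1=1, Y2=0.)

Y1=1, Y2=1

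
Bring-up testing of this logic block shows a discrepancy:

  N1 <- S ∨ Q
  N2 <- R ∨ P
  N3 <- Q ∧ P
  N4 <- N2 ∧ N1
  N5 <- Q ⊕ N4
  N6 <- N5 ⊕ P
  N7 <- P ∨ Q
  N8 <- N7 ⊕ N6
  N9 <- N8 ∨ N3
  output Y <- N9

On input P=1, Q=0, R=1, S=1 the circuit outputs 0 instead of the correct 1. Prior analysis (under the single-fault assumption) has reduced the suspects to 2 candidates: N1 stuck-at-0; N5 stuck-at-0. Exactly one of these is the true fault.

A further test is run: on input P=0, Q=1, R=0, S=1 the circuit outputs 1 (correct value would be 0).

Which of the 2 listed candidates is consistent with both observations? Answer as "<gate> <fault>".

Evaluate each candidate on input P=0, Q=1, R=0, S=1:
  N1 stuck-at-0: N1=0 [stuck-at-0], N2=0, N3=0, N4=0, N5=1, N6=1, N7=1, N8=0, N9=0 → 0 — eliminated
  N5 stuck-at-0: N1=1, N2=0, N3=0, N4=0, N5=0 [stuck-at-0], N6=0, N7=1, N8=1, N9=1 → 1 — matches
Only N5 stuck-at-0 reproduces the observed 1.

N5 stuck-at-0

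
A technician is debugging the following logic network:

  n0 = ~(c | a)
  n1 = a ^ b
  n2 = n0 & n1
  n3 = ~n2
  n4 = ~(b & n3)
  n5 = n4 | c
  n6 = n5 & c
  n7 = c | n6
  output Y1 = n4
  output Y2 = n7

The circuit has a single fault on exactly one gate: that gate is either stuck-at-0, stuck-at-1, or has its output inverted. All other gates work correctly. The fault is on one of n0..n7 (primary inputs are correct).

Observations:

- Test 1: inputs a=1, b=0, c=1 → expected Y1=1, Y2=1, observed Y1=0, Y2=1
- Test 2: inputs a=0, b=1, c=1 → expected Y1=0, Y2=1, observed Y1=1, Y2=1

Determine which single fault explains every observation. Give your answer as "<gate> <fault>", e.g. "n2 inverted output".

Fault-free values for test 1 (a=1, b=0, c=1): n0=0, n1=1, n2=0, n3=1, n4=1, n5=1, n6=1, n7=1, giving Y1=1, Y2=1. Observed Y1=0, Y2=1.
Test 1: faults giving observed Y1=0, Y2=1 are {n4 stuck-at-0, n4 inverted output}.
Test 2 (a=0, b=1, c=1): fault-free n0=0, n1=1, n2=0, n3=1, n4=0, n5=1, n6=1, n7=1 → Y1=0, Y2=1; observed Y1=1, Y2=1. Eliminates n4 stuck-at-0.
Only n4 inverted output is consistent with every test.

n4 inverted output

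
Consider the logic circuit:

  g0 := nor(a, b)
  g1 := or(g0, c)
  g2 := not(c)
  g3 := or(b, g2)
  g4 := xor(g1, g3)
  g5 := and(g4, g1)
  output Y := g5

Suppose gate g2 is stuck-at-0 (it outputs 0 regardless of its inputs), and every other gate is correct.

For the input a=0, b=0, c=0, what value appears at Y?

Propagate with g2 forced: g0=1, g1=1, g2=0 [stuck-at-0], g3=0, g4=1, g5=1.
So Y = 1. (Without the fault it would be 0.)

1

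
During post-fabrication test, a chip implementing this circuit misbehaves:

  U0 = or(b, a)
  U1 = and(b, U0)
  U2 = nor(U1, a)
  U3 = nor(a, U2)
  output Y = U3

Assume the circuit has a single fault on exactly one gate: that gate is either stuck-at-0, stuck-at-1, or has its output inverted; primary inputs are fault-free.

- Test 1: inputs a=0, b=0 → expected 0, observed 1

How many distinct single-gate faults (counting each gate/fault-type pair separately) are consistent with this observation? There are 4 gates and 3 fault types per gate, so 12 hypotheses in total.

Fault-free: U0=0, U1=0, U2=1, U3=0 → 0. Observed 1.
  U0 stuck-at-0: output 0 ✗
  U0 stuck-at-1: output 0 ✗
  U0 inverted output: output 0 ✗
  U1 stuck-at-0: output 0 ✗
  U1 stuck-at-1: output 1 ✓
  U1 inverted output: output 1 ✓
  U2 stuck-at-0: output 1 ✓
  U2 stuck-at-1: output 0 ✗
  U2 inverted output: output 1 ✓
  U3 stuck-at-0: output 0 ✗
  U3 stuck-at-1: output 1 ✓
  U3 inverted output: output 1 ✓
Consistent faults: {U1 stuck-at-1, U1 inverted output, U2 stuck-at-0, U2 inverted output, U3 stuck-at-1, U3 inverted output} — 6 in all.

6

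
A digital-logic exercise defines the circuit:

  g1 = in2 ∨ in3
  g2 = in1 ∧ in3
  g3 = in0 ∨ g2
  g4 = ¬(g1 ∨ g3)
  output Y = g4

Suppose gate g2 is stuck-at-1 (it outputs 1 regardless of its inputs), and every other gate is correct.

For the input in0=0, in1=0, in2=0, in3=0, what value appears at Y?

0

Propagate with g2 forced: g1=0, g2=1 [stuck-at-1], g3=1, g4=0.
So Y = 0. (Without the fault it would be 1.)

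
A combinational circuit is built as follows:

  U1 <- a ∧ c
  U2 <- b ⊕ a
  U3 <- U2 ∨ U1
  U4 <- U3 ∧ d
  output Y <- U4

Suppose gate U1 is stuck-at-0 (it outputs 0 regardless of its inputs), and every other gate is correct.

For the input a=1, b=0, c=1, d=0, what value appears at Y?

Propagate with U1 forced: U1=0 [stuck-at-0], U2=1, U3=1, U4=0.
So Y = 0. (Same as the fault-free value — the fault is masked on this input.)

0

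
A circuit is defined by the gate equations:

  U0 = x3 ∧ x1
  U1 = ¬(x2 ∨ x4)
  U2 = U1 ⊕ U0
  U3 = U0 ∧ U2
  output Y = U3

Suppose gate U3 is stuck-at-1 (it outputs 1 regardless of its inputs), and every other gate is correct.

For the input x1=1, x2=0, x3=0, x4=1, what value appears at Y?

1

Propagate with U3 forced: U0=0, U1=0, U2=0, U3=1 [stuck-at-1].
So Y = 1. (Without the fault it would be 0.)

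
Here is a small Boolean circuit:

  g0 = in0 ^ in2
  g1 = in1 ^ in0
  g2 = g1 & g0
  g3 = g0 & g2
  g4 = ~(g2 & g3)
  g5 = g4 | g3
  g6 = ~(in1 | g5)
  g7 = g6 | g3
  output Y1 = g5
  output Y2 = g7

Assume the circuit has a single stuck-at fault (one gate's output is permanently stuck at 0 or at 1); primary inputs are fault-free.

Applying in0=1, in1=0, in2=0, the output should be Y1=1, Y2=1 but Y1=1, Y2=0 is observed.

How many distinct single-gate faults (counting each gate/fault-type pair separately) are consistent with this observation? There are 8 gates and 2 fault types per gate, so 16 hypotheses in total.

5

Fault-free: g0=1, g1=1, g2=1, g3=1, g4=0, g5=1, g6=0, g7=1 → Y1=1, Y2=1. Observed Y1=1, Y2=0.
  g0: stuck-at-0 ✓; others ✗
  g1: stuck-at-0 ✓; others ✗
  g2: stuck-at-0 ✓; others ✗
  g3: stuck-at-0 ✓; others ✗
  g4: none of the 2 fault types match ✗
  g5: none of the 2 fault types match ✗
  g6: none of the 2 fault types match ✗
  g7: stuck-at-0 ✓; others ✗
Consistent faults: {g0 stuck-at-0, g1 stuck-at-0, g2 stuck-at-0, g3 stuck-at-0, g7 stuck-at-0} — 5 in all.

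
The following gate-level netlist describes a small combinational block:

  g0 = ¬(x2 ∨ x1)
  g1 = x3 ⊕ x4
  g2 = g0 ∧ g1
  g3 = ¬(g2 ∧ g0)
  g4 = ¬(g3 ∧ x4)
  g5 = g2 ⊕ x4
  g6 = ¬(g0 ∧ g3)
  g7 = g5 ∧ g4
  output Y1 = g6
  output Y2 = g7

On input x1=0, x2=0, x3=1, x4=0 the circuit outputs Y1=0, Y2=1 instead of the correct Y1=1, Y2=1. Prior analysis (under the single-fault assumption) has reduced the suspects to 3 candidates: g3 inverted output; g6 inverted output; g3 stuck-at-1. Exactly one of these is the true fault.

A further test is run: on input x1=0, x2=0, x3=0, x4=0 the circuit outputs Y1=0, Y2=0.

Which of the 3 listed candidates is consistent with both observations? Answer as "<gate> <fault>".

Evaluate each candidate on input x1=0, x2=0, x3=0, x4=0:
  g3 inverted output: g0=1, g1=0, g2=0, g3=0 [inverted output], g4=1, g5=0, g6=1, g7=0 → Y1=1, Y2=0 — eliminated
  g6 inverted output: g0=1, g1=0, g2=0, g3=1, g4=1, g5=0, g6=1 [inverted output], g7=0 → Y1=1, Y2=0 — eliminated
  g3 stuck-at-1: g0=1, g1=0, g2=0, g3=1 [stuck-at-1], g4=1, g5=0, g6=0, g7=0 → Y1=0, Y2=0 — matches
Only g3 stuck-at-1 reproduces the observed Y1=0, Y2=0.

g3 stuck-at-1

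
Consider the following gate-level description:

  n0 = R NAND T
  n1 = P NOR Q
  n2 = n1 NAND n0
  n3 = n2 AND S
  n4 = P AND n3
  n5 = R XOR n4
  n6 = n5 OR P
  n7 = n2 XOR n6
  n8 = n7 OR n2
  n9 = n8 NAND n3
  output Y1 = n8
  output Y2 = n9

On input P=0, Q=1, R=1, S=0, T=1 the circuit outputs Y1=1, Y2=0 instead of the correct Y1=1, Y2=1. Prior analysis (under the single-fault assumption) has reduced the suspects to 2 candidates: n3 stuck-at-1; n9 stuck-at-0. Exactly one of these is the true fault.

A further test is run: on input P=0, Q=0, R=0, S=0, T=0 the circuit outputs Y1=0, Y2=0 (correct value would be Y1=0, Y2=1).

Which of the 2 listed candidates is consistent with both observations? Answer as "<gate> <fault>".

n9 stuck-at-0

Evaluate each candidate on input P=0, Q=0, R=0, S=0, T=0:
  n3 stuck-at-1: n0=1, n1=1, n2=0, n3=1 [stuck-at-1], n4=0, n5=0, n6=0, n7=0, n8=0, n9=1 → Y1=0, Y2=1 — eliminated
  n9 stuck-at-0: n0=1, n1=1, n2=0, n3=0, n4=0, n5=0, n6=0, n7=0, n8=0, n9=0 [stuck-at-0] → Y1=0, Y2=0 — matches
Only n9 stuck-at-0 reproduces the observed Y1=0, Y2=0.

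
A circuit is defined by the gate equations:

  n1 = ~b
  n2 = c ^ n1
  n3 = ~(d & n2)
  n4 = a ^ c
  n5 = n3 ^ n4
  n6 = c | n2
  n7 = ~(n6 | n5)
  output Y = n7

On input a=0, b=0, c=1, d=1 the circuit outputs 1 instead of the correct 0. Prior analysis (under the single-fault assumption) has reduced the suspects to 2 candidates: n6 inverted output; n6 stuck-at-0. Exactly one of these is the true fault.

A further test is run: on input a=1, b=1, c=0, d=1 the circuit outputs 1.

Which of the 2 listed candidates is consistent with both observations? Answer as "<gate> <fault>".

n6 stuck-at-0

Evaluate each candidate on input a=1, b=1, c=0, d=1:
  n6 inverted output: n1=0, n2=0, n3=1, n4=1, n5=0, n6=1 [inverted output], n7=0 → 0 — eliminated
  n6 stuck-at-0: n1=0, n2=0, n3=1, n4=1, n5=0, n6=0 [stuck-at-0], n7=1 → 1 — matches
Only n6 stuck-at-0 reproduces the observed 1.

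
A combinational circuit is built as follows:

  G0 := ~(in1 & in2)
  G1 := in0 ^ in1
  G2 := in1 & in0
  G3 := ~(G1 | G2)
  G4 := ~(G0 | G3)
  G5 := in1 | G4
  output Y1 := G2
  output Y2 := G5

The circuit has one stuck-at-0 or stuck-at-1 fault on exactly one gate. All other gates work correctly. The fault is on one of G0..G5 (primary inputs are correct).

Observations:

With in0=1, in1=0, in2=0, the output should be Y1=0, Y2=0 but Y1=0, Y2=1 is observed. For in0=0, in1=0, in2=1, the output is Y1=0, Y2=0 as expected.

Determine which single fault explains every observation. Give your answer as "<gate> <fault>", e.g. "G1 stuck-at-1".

G0 stuck-at-0

Fault-free values for test 1 (in0=1, in1=0, in2=0): G0=1, G1=1, G2=0, G3=0, G4=0, G5=0, giving Y1=0, Y2=0. Observed Y1=0, Y2=1.
Test 1: faults giving observed Y1=0, Y2=1 are {G0 stuck-at-0, G4 stuck-at-1, G5 stuck-at-1}.
Test 2 (in0=0, in1=0, in2=1): fault-free G0=1, G1=0, G2=0, G3=1, G4=0, G5=0 → Y1=0, Y2=0; observed Y1=0, Y2=0. Eliminates G4 stuck-at-1, G5 stuck-at-1.
Only G0 stuck-at-0 is consistent with every test.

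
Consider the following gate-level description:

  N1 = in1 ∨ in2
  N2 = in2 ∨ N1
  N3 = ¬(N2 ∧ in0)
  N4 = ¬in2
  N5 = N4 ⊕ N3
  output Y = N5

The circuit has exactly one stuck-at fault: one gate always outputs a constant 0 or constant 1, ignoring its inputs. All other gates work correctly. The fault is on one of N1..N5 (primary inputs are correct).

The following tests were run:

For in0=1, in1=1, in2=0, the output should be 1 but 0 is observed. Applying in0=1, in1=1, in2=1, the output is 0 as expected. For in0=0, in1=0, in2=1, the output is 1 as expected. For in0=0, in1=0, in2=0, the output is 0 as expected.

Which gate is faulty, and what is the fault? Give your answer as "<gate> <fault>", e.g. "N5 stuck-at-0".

N1 stuck-at-0

Fault-free values for test 1 (in0=1, in1=1, in2=0): N1=1, N2=1, N3=0, N4=1, N5=1, giving Y=1. Observed 0.
Test 1: faults giving observed 0 are {N1 stuck-at-0, N2 stuck-at-0, N3 stuck-at-1, N4 stuck-at-0, N5 stuck-at-0}.
Test 2 (in0=1, in1=1, in2=1): fault-free N1=1, N2=1, N3=0, N4=0, N5=0 → 0; observed 0. Eliminates N2 stuck-at-0, N3 stuck-at-1.
Test 3 (in0=0, in1=0, in2=1): fault-free N1=1, N2=1, N3=1, N4=0, N5=1 → 1; observed 1. Eliminates N5 stuck-at-0.
Test 4 (in0=0, in1=0, in2=0): fault-free N1=0, N2=0, N3=1, N4=1, N5=0 → 0; observed 0. Eliminates N4 stuck-at-0.
Only N1 stuck-at-0 is consistent with every test.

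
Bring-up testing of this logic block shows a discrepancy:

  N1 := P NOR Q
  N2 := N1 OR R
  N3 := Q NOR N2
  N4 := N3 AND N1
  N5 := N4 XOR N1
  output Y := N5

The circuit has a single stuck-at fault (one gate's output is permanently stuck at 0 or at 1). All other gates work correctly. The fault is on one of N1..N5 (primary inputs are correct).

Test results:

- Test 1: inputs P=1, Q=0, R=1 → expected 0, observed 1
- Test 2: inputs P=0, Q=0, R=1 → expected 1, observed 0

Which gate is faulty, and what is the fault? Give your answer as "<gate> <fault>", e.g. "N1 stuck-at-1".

N4 stuck-at-1

Fault-free values for test 1 (P=1, Q=0, R=1): N1=0, N2=1, N3=0, N4=0, N5=0, giving Y=0. Observed 1.
Test 1: faults giving observed 1 are {N1 stuck-at-1, N4 stuck-at-1, N5 stuck-at-1}.
Test 2 (P=0, Q=0, R=1): fault-free N1=1, N2=1, N3=0, N4=0, N5=1 → 1; observed 0. Eliminates N1 stuck-at-1, N5 stuck-at-1.
Only N4 stuck-at-1 is consistent with every test.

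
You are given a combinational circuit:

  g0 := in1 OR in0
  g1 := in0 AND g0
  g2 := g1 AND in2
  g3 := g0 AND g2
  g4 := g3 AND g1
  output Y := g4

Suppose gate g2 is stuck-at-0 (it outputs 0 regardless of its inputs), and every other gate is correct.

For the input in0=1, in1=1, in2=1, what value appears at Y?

Propagate with g2 forced: g0=1, g1=1, g2=0 [stuck-at-0], g3=0, g4=0.
So Y = 0. (Without the fault it would be 1.)

0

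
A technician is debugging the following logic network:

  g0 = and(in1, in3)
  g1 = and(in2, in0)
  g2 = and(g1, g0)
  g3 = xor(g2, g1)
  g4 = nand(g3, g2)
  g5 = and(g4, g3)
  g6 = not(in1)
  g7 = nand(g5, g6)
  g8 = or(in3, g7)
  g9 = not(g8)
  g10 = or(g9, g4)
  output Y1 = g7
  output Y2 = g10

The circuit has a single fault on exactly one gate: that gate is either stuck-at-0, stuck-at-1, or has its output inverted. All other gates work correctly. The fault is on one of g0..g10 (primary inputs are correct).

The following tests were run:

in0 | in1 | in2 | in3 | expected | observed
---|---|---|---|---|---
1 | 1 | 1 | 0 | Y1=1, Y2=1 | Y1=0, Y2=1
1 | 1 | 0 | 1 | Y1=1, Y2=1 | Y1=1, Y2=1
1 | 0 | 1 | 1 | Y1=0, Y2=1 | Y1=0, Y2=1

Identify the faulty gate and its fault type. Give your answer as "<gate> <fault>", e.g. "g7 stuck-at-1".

g6 stuck-at-1

Fault-free values for test 1 (in0=1, in1=1, in2=1, in3=0): g0=0, g1=1, g2=0, g3=1, g4=1, g5=1, g6=0, g7=1, g8=1, g9=0, g10=1, giving Y1=1, Y2=1. Observed Y1=0, Y2=1.
Test 1: faults giving observed Y1=0, Y2=1 are {g6 stuck-at-1, g6 inverted output, g7 stuck-at-0, g7 inverted output}.
Test 2 (in0=1, in1=1, in2=0, in3=1): fault-free g0=1, g1=0, g2=0, g3=0, g4=1, g5=0, g6=0, g7=1, g8=1, g9=0, g10=1 → Y1=1, Y2=1; observed Y1=1, Y2=1. Eliminates g7 stuck-at-0, g7 inverted output.
Test 3 (in0=1, in1=0, in2=1, in3=1): fault-free g0=0, g1=1, g2=0, g3=1, g4=1, g5=1, g6=1, g7=0, g8=1, g9=0, g10=1 → Y1=0, Y2=1; observed Y1=0, Y2=1. Eliminates g6 inverted output.
Only g6 stuck-at-1 is consistent with every test.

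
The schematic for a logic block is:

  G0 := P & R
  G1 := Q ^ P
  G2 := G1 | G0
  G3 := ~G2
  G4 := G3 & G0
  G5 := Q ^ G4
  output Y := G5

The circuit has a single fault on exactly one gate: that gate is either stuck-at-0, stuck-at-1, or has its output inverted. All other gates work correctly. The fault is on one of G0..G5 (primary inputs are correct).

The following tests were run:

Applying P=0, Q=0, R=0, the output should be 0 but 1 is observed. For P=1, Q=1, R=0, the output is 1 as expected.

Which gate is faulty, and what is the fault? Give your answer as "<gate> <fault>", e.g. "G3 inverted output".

G5 stuck-at-1

Fault-free values for test 1 (P=0, Q=0, R=0): G0=0, G1=0, G2=0, G3=1, G4=0, G5=0, giving Y=0. Observed 1.
Test 1: faults giving observed 1 are {G4 stuck-at-1, G4 inverted output, G5 stuck-at-1, G5 inverted output}.
Test 2 (P=1, Q=1, R=0): fault-free G0=0, G1=0, G2=0, G3=1, G4=0, G5=1 → 1; observed 1. Eliminates G4 stuck-at-1, G4 inverted output, G5 inverted output.
Only G5 stuck-at-1 is consistent with every test.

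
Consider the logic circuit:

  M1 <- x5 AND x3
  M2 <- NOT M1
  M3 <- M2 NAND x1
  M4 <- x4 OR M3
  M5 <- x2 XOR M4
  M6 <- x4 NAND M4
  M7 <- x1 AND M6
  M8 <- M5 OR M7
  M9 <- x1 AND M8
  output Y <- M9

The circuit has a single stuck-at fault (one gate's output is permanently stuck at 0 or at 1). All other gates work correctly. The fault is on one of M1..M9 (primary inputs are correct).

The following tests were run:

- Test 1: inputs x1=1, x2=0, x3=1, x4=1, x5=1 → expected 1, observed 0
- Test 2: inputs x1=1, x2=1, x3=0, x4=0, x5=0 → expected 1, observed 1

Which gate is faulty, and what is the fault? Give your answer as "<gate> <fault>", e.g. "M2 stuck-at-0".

Fault-free values for test 1 (x1=1, x2=0, x3=1, x4=1, x5=1): M1=1, M2=0, M3=1, M4=1, M5=1, M6=0, M7=0, M8=1, M9=1, giving Y=1. Observed 0.
Test 1: faults giving observed 0 are {M5 stuck-at-0, M8 stuck-at-0, M9 stuck-at-0}.
Test 2 (x1=1, x2=1, x3=0, x4=0, x5=0): fault-free M1=0, M2=1, M3=0, M4=0, M5=1, M6=1, M7=1, M8=1, M9=1 → 1; observed 1. Eliminates M8 stuck-at-0, M9 stuck-at-0.
Only M5 stuck-at-0 is consistent with every test.

M5 stuck-at-0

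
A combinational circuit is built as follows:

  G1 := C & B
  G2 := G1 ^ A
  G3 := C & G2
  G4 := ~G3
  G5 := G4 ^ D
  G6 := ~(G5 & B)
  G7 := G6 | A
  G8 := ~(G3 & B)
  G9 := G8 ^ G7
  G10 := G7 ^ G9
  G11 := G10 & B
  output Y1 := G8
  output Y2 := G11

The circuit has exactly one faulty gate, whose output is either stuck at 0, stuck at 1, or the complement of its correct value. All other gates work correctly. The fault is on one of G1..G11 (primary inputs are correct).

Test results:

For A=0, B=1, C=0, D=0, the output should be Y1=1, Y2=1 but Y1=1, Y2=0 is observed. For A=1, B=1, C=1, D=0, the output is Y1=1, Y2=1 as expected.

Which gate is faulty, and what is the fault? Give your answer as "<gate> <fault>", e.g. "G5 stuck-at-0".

G9 stuck-at-0

Fault-free values for test 1 (A=0, B=1, C=0, D=0): G1=0, G2=0, G3=0, G4=1, G5=1, G6=0, G7=0, G8=1, G9=1, G10=1, G11=1, giving Y1=1, Y2=1. Observed Y1=1, Y2=0.
Test 1: faults giving observed Y1=1, Y2=0 are {G9 stuck-at-0, G9 inverted output, G10 stuck-at-0, G10 inverted output, G11 stuck-at-0, G11 inverted output}.
Test 2 (A=1, B=1, C=1, D=0): fault-free G1=1, G2=0, G3=0, G4=1, G5=1, G6=0, G7=1, G8=1, G9=0, G10=1, G11=1 → Y1=1, Y2=1; observed Y1=1, Y2=1. Eliminates G9 inverted output, G10 stuck-at-0, G10 inverted output, G11 stuck-at-0, G11 inverted output.
Only G9 stuck-at-0 is consistent with every test.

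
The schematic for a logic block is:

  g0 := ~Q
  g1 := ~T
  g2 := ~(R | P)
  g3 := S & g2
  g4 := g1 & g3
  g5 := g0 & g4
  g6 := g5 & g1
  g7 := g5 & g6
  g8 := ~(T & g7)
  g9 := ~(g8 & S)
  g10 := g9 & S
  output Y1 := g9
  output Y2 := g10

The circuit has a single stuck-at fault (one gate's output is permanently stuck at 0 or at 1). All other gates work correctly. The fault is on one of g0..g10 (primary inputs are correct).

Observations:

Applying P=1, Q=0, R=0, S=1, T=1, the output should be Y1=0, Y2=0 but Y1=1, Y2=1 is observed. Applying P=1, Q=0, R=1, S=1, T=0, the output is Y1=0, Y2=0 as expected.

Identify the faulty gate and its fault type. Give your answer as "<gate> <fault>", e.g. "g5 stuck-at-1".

Fault-free values for test 1 (P=1, Q=0, R=0, S=1, T=1): g0=1, g1=0, g2=0, g3=0, g4=0, g5=0, g6=0, g7=0, g8=1, g9=0, g10=0, giving Y1=0, Y2=0. Observed Y1=1, Y2=1.
Test 1: faults giving observed Y1=1, Y2=1 are {g7 stuck-at-1, g8 stuck-at-0, g9 stuck-at-1}.
Test 2 (P=1, Q=0, R=1, S=1, T=0): fault-free g0=1, g1=1, g2=0, g3=0, g4=0, g5=0, g6=0, g7=0, g8=1, g9=0, g10=0 → Y1=0, Y2=0; observed Y1=0, Y2=0. Eliminates g8 stuck-at-0, g9 stuck-at-1.
Only g7 stuck-at-1 is consistent with every test.

g7 stuck-at-1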